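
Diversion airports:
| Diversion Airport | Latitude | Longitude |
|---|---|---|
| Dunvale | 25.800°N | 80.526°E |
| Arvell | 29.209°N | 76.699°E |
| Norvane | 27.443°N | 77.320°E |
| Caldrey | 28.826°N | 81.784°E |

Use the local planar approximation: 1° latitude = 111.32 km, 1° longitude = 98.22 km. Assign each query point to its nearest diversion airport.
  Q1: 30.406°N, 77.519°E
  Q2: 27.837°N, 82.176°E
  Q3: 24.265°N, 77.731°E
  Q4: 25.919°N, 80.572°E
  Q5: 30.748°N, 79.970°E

Q1→Arvell; Q2→Caldrey; Q3→Dunvale; Q4→Dunvale; Q5→Caldrey

Q1 at 30.406°N, 77.519°E:
  Dunvale: 591.720 km
  Arvell: 155.699 km
  Norvane: 330.420 km
  Caldrey: 454.335 km
  → nearest: Arvell (155.699 km)
Q2 at 27.837°N, 82.176°E:
  Dunvale: 278.718 km
  Arvell: 559.212 km
  Norvane: 478.969 km
  Caldrey: 116.634 km
  → nearest: Caldrey (116.634 km)
Q3 at 24.265°N, 77.731°E:
  Dunvale: 323.361 km
  Arvell: 559.622 km
  Norvane: 356.071 km
  Caldrey: 645.184 km
  → nearest: Dunvale (323.361 km)
Q4 at 25.919°N, 80.572°E:
  Dunvale: 13.996 km
  Arvell: 528.055 km
  Norvane: 361.670 km
  Caldrey: 344.808 km
  → nearest: Dunvale (13.996 km)
Q5 at 30.748°N, 79.970°E:
  Dunvale: 553.512 km
  Arvell: 364.102 km
  Norvane: 450.674 km
  Caldrey: 278.429 km
  → nearest: Caldrey (278.429 km)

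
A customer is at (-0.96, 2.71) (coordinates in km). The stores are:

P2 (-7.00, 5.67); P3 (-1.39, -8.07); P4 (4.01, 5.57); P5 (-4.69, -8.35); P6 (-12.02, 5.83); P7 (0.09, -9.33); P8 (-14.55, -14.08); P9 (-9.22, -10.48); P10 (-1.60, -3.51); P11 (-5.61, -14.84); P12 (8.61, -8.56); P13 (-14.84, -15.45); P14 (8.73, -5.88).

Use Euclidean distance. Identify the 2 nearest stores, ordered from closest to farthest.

Distances from (-0.96, 2.71):
P2: √((-6.04)² + (2.96)²) = √(36.4816 + 8.7616) = 6.73 km
P3: √((-0.43)² + (-10.78)²) = √(0.1849 + 116.2084) = 10.79 km
P4: √((4.97)² + (2.86)²) = √(24.7009 + 8.1796) = 5.73 km
P5: √((-3.73)² + (-11.06)²) = √(13.9129 + 122.3236) = 11.67 km
P6: √((-11.06)² + (3.12)²) = √(122.3236 + 9.7344) = 11.49 km
P7: √((1.05)² + (-12.04)²) = √(1.1025 + 144.9616) = 12.09 km
P8: √((-13.59)² + (-16.79)²) = √(184.6881 + 281.9041) = 21.60 km
P9: √((-8.26)² + (-13.19)²) = √(68.2276 + 173.9761) = 15.56 km
P10: √((-0.64)² + (-6.22)²) = √(0.4096 + 38.6884) = 6.25 km
P11: √((-4.65)² + (-17.55)²) = √(21.6225 + 308.0025) = 18.16 km
P12: √((9.57)² + (-11.27)²) = √(91.5849 + 127.0129) = 14.79 km
P13: √((-13.88)² + (-18.16)²) = √(192.6544 + 329.7856) = 22.86 km
P14: √((9.69)² + (-8.59)²) = √(93.8961 + 73.7881) = 12.95 km
Sorted: P4 (5.73 km) < P10 (6.25 km) < P2 (6.73 km) < P3 (10.79 km) < …

P4, P10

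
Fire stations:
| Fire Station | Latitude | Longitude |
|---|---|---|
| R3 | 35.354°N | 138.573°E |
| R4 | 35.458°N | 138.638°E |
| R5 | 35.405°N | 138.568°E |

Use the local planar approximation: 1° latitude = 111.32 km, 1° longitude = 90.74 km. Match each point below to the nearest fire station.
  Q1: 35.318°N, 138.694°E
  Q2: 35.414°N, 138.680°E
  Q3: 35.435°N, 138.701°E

Q1 at 35.318°N, 138.694°E:
  R3: 11.688 km
  R4: 16.392 km
  R5: 14.984 km
  → nearest: R3 (11.688 km)
Q2 at 35.414°N, 138.680°E:
  R3: 11.785 km
  R4: 6.206 km
  R5: 10.212 km
  → nearest: R4 (6.206 km)
Q3 at 35.435°N, 138.701°E:
  R3: 14.704 km
  R4: 6.264 km
  R5: 12.522 km
  → nearest: R4 (6.264 km)

Q1→R3; Q2→R4; Q3→R4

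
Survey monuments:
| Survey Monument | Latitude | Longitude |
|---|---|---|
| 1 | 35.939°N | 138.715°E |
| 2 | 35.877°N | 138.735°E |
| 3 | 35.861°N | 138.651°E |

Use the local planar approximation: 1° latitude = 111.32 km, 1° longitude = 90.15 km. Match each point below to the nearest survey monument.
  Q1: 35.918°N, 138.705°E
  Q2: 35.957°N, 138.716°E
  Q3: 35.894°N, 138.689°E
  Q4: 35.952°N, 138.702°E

Q1→1; Q2→1; Q3→2; Q4→1

Q1 at 35.918°N, 138.705°E:
  1: √((0.021·111.32)² + (0.010·90.15)²) = √(5.46493 + 0.81270) = 2.506 km
  2: √((-0.041·111.32)² + (0.030·90.15)²) = √(20.83119 + 7.31432) = 5.305 km
  3: √((-0.057·111.32)² + (-0.054·90.15)²) = √(40.26207 + 23.69840) = 7.998 km
  → nearest: 1 (2.506 km)
Q2 at 35.957°N, 138.716°E:
  1: √((-0.018·111.32)² + (-0.001·90.15)²) = √(4.01505 + 0.00813) = 2.006 km
  2: √((-0.080·111.32)² + (0.019·90.15)²) = √(79.30971 + 2.93386) = 9.069 km
  3: √((-0.096·111.32)² + (-0.065·90.15)²) = √(114.20598 + 34.33667) = 12.188 km
  → nearest: 1 (2.006 km)
Q3 at 35.894°N, 138.689°E:
  1: √((0.045·111.32)² + (0.026·90.15)²) = √(25.09409 + 5.49387) = 5.531 km
  2: √((-0.017·111.32)² + (0.046·90.15)²) = √(3.58133 + 17.19678) = 4.558 km
  3: √((-0.033·111.32)² + (-0.038·90.15)²) = √(13.49504 + 11.73542) = 5.023 km
  → nearest: 2 (4.558 km)
Q4 at 35.952°N, 138.702°E:
  1: √((-0.013·111.32)² + (0.013·90.15)²) = √(2.09427 + 1.37347) = 1.862 km
  2: √((-0.075·111.32)² + (0.033·90.15)²) = √(69.70580 + 8.85033) = 8.863 km
  3: √((-0.091·111.32)² + (-0.051·90.15)²) = √(102.61933 + 21.13839) = 11.125 km
  → nearest: 1 (1.862 km)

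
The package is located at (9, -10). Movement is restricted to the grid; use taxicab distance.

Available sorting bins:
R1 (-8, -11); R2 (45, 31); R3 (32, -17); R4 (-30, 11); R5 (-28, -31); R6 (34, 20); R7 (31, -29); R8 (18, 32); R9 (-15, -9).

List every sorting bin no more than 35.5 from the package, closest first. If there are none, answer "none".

R1, R9, R3

Distances from (9, -10):
R1: |-17| + |-1| = 17 + 1 = 18
R2: |36| + |41| = 36 + 41 = 77
R3: |23| + |-7| = 23 + 7 = 30
R4: |-39| + |21| = 39 + 21 = 60
R5: |-37| + |-21| = 37 + 21 = 58
R6: |25| + |30| = 25 + 30 = 55
R7: |22| + |-19| = 22 + 19 = 41
R8: |9| + |42| = 9 + 42 = 51
R9: |-24| + |1| = 24 + 1 = 25
Threshold 35.5: R1 (18), R9 (25), R3 (30) are within range.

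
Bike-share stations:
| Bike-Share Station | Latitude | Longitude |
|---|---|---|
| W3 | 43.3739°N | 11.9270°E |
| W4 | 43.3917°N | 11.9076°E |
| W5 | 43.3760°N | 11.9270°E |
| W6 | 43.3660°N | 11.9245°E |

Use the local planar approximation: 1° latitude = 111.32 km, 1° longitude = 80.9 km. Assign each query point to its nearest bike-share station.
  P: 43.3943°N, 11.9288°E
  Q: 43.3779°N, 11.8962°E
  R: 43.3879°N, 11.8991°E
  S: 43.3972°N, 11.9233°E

P→W4; Q→W4; R→W4; S→W4

P at 43.3943°N, 11.9288°E:
  W3: 2.2756 km
  W4: 1.7393 km
  W5: 2.0424 km
  W6: 3.1695 km
  → nearest: W4 (1.7393 km)
Q at 43.3779°N, 11.8962°E:
  W3: 2.5312 km
  W4: 1.7918 km
  W5: 2.5007 km
  W6: 2.6451 km
  → nearest: W4 (1.7918 km)
R at 43.3879°N, 11.8991°E:
  W3: 2.7429 km
  W4: 0.8073 km
  W5: 2.6171 km
  W6: 3.1884 km
  → nearest: W4 (0.8073 km)
S at 43.3972°N, 11.9233°E:
  W3: 2.6110 km
  W4: 1.4100 km
  W5: 2.3789 km
  W6: 3.4745 km
  → nearest: W4 (1.4100 km)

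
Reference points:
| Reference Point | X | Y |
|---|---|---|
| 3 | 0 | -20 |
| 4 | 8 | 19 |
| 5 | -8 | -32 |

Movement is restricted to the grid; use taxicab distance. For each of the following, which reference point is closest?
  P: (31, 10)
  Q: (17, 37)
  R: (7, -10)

P→4; Q→4; R→3

P at (31, 10):
  3: 61
  4: 32
  5: 81
  → nearest: 4 (32)
Q at (17, 37):
  3: 74
  4: 27
  5: 94
  → nearest: 4 (27)
R at (7, -10):
  3: 17
  4: 30
  5: 37
  → nearest: 3 (17)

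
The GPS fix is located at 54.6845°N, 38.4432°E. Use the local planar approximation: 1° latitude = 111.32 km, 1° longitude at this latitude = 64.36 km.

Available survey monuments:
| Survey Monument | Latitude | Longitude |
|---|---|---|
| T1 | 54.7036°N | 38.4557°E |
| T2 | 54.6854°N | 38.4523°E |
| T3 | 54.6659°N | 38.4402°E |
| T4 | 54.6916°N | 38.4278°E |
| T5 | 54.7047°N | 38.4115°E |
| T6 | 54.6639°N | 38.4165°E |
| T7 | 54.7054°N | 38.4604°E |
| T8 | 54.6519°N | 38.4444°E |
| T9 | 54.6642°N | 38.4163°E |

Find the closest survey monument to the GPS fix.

T2

Distances from 54.6845°N, 38.4432°E:
T1: 2.2733 km
T2: 0.5942 km
T3: 2.0795 km
T4: 1.2677 km
T5: 3.0363 km
T6: 2.8656 km
T7: 2.5765 km
T8: 3.6299 km
T9: 2.8468 km
Minimum: T2 at 0.5942 km.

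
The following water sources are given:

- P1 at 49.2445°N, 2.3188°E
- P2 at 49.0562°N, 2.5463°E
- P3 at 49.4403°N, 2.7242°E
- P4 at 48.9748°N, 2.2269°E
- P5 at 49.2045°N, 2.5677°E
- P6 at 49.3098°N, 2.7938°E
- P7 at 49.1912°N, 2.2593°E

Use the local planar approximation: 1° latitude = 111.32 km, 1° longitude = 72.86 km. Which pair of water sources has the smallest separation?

Pairwise distances:
P1–P7: 7.3484 km
P3–P6: 15.3869 km
P2–P5: 16.5822 km
P1–P5: 18.6735 km
P5–P6: 20.2185 km
P5–P7: 22.5187 km
P4–P7: 24.2050 km
P2–P4: 24.9734 km
P2–P7: 25.7509 km
P1–P2: 26.7234 km
P3–P5: 28.6189 km
P1–P4: 30.7606 km
P2–P6: 33.4986 km
P1–P6: 35.3637 km
P4–P5: 35.6426 km
P1–P3: 36.7089 km
P6–P7: 41.1208 km
P3–P7: 43.7755 km
P2–P3: 44.6795 km
P4–P6: 55.6485 km
P3–P4: 63.2306 km
Closest pair: P1–P7 at 7.3484 km.

P1 and P7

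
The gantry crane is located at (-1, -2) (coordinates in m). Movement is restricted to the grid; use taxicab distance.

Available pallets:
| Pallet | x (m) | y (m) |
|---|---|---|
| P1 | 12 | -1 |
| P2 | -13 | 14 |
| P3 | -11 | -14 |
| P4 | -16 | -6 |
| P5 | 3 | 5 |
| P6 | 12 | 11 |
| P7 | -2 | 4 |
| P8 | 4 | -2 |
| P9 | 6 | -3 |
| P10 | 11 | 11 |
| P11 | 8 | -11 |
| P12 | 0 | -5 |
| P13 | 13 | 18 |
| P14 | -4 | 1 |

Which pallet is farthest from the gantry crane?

Distances from (-1, -2):
P1: 14 m
P2: 28 m
P3: 22 m
P4: 19 m
P5: 11 m
P6: 26 m
P7: 7 m
P8: 5 m
P9: 8 m
P10: 25 m
P11: 18 m
P12: 4 m
P13: 34 m
P14: 6 m
Maximum: P13 at 34 m.

P13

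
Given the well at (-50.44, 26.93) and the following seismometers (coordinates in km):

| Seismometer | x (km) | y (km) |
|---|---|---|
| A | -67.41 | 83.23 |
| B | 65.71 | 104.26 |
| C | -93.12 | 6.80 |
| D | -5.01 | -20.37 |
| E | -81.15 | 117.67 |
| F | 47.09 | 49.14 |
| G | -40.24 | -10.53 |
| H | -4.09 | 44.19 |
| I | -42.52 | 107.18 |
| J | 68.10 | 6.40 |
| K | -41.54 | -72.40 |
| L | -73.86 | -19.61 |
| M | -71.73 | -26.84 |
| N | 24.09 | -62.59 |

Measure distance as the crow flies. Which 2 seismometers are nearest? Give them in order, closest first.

Distances from (-50.44, 26.93):
A: 58.80 km
B: 139.54 km
C: 47.19 km
D: 65.58 km
E: 95.80 km
F: 100.03 km
G: 38.82 km
H: 49.46 km
I: 80.64 km
J: 120.30 km
K: 99.73 km
L: 52.10 km
M: 57.83 km
N: 116.48 km
Sorted: G (38.82 km) < C (47.19 km) < H (49.46 km) < L (52.10 km) < …

G, C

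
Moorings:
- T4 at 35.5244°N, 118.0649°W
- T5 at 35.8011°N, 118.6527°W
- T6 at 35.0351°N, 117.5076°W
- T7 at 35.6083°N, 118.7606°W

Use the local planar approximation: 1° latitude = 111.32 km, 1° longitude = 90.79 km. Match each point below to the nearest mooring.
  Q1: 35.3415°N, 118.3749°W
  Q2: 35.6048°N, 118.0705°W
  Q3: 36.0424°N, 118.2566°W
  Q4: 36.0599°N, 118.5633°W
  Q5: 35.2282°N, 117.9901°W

Q1 at 35.3415°N, 118.3749°W:
  T4: 34.7373 km
  T5: 57.0416 km
  T6: 85.8121 km
  T7: 45.9167 km
  → nearest: T4 (34.7373 km)
Q2 at 35.6048°N, 118.0705°W:
  T4: 8.9646 km
  T5: 57.1968 km
  T6: 81.4479 km
  T7: 62.6554 km
  → nearest: T4 (8.9646 km)
Q3 at 36.0424°N, 118.2566°W:
  T4: 60.2331 km
  T5: 44.8865 km
  T6: 131.1410 km
  T7: 66.5509 km
  → nearest: T5 (44.8865 km)
Q4 at 36.0599°N, 118.5633°W:
  T4: 74.8406 km
  T5: 29.9311 km
  T6: 149.0002 km
  T7: 53.3681 km
  → nearest: T5 (29.9311 km)
Q5 at 35.2282°N, 117.9901°W:
  T4: 33.6651 km
  T5: 87.6710 km
  T6: 48.7960 km
  T7: 81.7550 km
  → nearest: T4 (33.6651 km)

Q1→T4; Q2→T4; Q3→T5; Q4→T5; Q5→T4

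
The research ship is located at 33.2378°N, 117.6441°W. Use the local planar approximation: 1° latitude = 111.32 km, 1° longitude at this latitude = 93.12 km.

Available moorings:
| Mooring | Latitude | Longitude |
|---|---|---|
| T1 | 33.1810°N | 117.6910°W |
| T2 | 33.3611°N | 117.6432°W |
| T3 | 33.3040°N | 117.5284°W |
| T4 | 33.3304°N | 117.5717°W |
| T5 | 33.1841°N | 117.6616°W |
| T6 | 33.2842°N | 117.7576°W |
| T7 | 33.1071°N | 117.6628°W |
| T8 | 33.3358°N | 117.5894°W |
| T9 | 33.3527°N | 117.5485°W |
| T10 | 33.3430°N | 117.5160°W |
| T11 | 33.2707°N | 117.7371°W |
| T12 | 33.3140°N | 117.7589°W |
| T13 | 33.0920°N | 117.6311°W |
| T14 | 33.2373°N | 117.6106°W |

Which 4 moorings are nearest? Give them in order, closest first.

Distances from 33.2378°N, 117.6441°W:
T1: √((-0.0568·111.32)² + (-0.0469·93.12)²) = √(39.980025 + 19.073554) = 7.6846 km
T2: √((0.1233·111.32)² + (0.0009·93.12)²) = √(188.396378 + 0.007024) = 13.7260 km
T3: √((0.0662·111.32)² + (0.1157·93.12)²) = √(54.307821 + 116.078731) = 13.0532 km
T4: √((0.0926·111.32)² + (0.0724·93.12)²) = √(106.259647 + 45.453054) = 12.3172 km
T5: √((-0.0537·111.32)² + (-0.0175·93.12)²) = √(35.735097 + 2.655596) = 6.1960 km
T6: √((0.0464·111.32)² + (-0.1135·93.12)²) = √(26.679787 + 111.706298) = 11.7638 km
T7: √((-0.1307·111.32)² + (-0.0187·93.12)²) = √(211.688649 + 3.032279) = 14.6534 km
T8: √((0.0980·111.32)² + (0.0547·93.12)²) = √(119.014136 + 25.945413) = 12.0399 km
T9: √((0.1149·111.32)² + (0.0956·93.12)²) = √(163.601188 + 79.250447) = 15.5837 km
T10: √((0.1052·111.32)² + (0.1281·93.12)²) = √(137.144336 + 142.293216) = 16.7164 km
T11: √((0.0329·111.32)² + (-0.0930·93.12)²) = √(13.413379 + 74.998371) = 9.4028 km
T12: √((0.0762·111.32)² + (-0.1148·93.12)²) = √(71.954231 + 114.279863) = 13.6468 km
T13: √((-0.1458·111.32)² + (0.0130·93.12)²) = √(263.427702 + 1.465456) = 16.2755 km
T14: √((-0.0005·111.32)² + (0.0335·93.12)²) = √(0.003098 + 9.731405) = 3.1200 km
Sorted: T14 (3.1200 km) < T5 (6.1960 km) < T1 (7.6846 km) < T11 (9.4028 km) < T6 (11.7638 km) < T8 (12.0399 km) < …

T14, T5, T1, T11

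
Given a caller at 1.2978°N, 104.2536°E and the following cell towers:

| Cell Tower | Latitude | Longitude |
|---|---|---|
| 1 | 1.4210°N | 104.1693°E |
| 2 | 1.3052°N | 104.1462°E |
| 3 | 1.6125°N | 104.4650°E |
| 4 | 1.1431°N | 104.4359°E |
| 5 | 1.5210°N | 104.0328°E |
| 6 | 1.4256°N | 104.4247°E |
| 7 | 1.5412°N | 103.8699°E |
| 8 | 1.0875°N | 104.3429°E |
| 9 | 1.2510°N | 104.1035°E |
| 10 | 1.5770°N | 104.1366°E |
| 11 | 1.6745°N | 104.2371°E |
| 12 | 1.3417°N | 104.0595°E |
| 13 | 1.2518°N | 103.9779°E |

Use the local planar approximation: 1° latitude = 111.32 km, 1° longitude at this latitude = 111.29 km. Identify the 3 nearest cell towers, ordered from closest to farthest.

Distances from 1.2978°N, 104.2536°E:
1: √((0.1232·111.32)² + (-0.0843·111.29)²) = √(188.090911 + 88.017177) = 16.6165 km
2: √((0.0074·111.32)² + (-0.1074·111.29)²) = √(0.678594 + 142.863356) = 11.9809 km
3: √((0.3147·111.32)² + (0.2114·111.29)²) = √(1227.269330 + 553.505895) = 42.1992 km
4: √((-0.1547·111.32)² + (0.1823·111.29)²) = √(296.569867 + 411.609720) = 26.6116 km
5: √((0.2232·111.32)² + (-0.2208·111.29)²) = √(617.354724 + 603.824073) = 34.9454 km
6: √((0.1278·111.32)² + (0.1711·111.29)²) = √(202.398879 + 362.587062) = 23.7694 km
7: √((0.2434·111.32)² + (-0.3837·111.29)²) = √(734.154632 + 1823.458498) = 50.5728 km
8: √((-0.2103·111.32)² + (0.0893·111.29)²) = √(548.056005 + 98.767760) = 25.4327 km
9: √((-0.0468·111.32)² + (-0.1501·111.29)²) = √(27.141766 + 279.044630) = 17.4982 km
10: √((0.2792·111.32)² + (-0.1170·111.29)²) = √(966.000215 + 169.544618) = 33.6978 km
11: √((0.3767·111.32)² + (-0.0165·111.29)²) = √(1758.480820 + 3.371943) = 41.9744 km
12: √((0.0439·111.32)² + (-0.1941·111.29)²) = √(23.882261 + 466.620007) = 22.1473 km
13: √((-0.0460·111.32)² + (-0.2757·111.29)²) = √(26.221773 + 941.425195) = 31.1070 km
Sorted: 2 (11.9809 km) < 1 (16.6165 km) < 9 (17.4982 km) < 12 (22.1473 km) < 6 (23.7694 km) < …

2, 1, 9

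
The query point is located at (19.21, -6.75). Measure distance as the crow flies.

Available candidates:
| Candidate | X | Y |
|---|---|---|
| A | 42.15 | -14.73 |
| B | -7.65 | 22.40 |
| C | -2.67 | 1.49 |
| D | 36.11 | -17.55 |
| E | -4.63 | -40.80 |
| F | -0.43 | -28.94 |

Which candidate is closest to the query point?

D

Distances from (19.21, -6.75):
A: 24.29
B: 39.64
C: 23.38
D: 20.06
E: 41.57
F: 29.63
Minimum: D at 20.06.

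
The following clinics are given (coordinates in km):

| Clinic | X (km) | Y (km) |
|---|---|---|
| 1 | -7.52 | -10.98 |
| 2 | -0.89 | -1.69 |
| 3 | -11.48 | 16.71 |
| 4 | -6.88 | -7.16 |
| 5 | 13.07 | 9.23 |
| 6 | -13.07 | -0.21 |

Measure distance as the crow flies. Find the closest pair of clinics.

1 and 4

Pairwise distances:
1–2: √((6.63)² + (9.29)²) = √(43.9569 + 86.3041) = 11.41 km
1–3: √((-3.96)² + (27.69)²) = √(15.6816 + 766.7361) = 27.97 km
1–4: √((0.64)² + (3.82)²) = √(0.4096 + 14.5924) = 3.87 km
1–5: √((20.59)² + (20.21)²) = √(423.9481 + 408.4441) = 28.85 km
1–6: √((-5.55)² + (10.77)²) = √(30.8025 + 115.9929) = 12.12 km
2–3: √((-10.59)² + (18.40)²) = √(112.1481 + 338.5600) = 21.23 km
2–4: √((-5.99)² + (-5.47)²) = √(35.8801 + 29.9209) = 8.11 km
2–5: √((13.96)² + (10.92)²) = √(194.8816 + 119.2464) = 17.72 km
2–6: √((-12.18)² + (1.48)²) = √(148.3524 + 2.1904) = 12.27 km
3–4: √((4.60)² + (-23.87)²) = √(21.1600 + 569.7769) = 24.31 km
3–5: √((24.55)² + (-7.48)²) = √(602.7025 + 55.9504) = 25.66 km
3–6: √((-1.59)² + (-16.92)²) = √(2.5281 + 286.2864) = 16.99 km
4–5: √((19.95)² + (16.39)²) = √(398.0025 + 268.6321) = 25.82 km
4–6: √((-6.19)² + (6.95)²) = √(38.3161 + 48.3025) = 9.31 km
5–6: √((-26.14)² + (-9.44)²) = √(683.2996 + 89.1136) = 27.79 km
Closest pair: 1–4 at 3.87 km.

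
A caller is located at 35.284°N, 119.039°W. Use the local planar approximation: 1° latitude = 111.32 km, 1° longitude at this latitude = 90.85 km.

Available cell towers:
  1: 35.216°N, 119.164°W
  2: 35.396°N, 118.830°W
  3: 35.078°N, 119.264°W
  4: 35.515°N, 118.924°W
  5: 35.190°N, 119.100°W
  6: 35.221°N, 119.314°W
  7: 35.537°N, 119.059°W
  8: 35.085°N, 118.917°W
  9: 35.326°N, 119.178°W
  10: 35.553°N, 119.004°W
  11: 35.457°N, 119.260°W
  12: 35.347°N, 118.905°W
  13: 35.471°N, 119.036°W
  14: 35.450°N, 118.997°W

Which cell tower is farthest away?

Distances from 35.284°N, 119.039°W:
1: √((-0.068·111.32)² + (-0.125·90.85)²) = √(57.30127 + 128.96441) = 13.648 km
2: √((0.112·111.32)² + (0.209·90.85)²) = √(155.44703 + 360.53085) = 22.715 km
3: √((-0.206·111.32)² + (-0.225·90.85)²) = √(525.87295 + 417.84470) = 30.720 km
4: √((0.231·111.32)² + (0.115·90.85)²) = √(661.25711 + 109.15548) = 27.756 km
5: √((-0.094·111.32)² + (-0.061·90.85)²) = √(109.49697 + 30.71210) = 11.841 km
6: √((-0.063·111.32)² + (-0.275·90.85)²) = √(49.18441 + 624.18776) = 25.949 km
7: √((0.253·111.32)² + (-0.020·90.85)²) = √(793.20864 + 3.30149) = 28.223 km
8: √((-0.199·111.32)² + (0.122·90.85)²) = √(490.74123 + 122.84841) = 24.771 km
9: √((0.042·111.32)² + (-0.139·90.85)²) = √(21.85974 + 159.47017) = 13.466 km
10: √((0.269·111.32)² + (0.035·90.85)²) = √(896.70782 + 10.11081) = 30.113 km
11: √((0.173·111.32)² + (-0.221·90.85)²) = √(370.88443 + 403.12006) = 27.821 km
12: √((0.063·111.32)² + (0.134·90.85)²) = √(49.18441 + 148.20384) = 14.049 km
13: √((0.187·111.32)² + (0.003·90.85)²) = √(433.34083 + 0.07428) = 20.819 km
14: √((0.166·111.32)² + (0.042·90.85)²) = √(341.47788 + 14.55957) = 18.869 km
Maximum: 3 at 30.720 km.

3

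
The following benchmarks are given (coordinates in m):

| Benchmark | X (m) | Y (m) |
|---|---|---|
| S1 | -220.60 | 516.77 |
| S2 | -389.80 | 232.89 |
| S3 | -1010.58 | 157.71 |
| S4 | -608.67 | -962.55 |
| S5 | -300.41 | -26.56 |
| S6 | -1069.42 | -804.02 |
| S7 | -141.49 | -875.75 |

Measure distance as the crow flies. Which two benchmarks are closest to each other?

Pairwise distances:
S1–S2: 330.48 m
S1–S3: 867.75 m
S1–S4: 1529.37 m
S1–S5: 549.16 m
S1–S6: 1570.03 m
S1–S7: 1394.77 m
S2–S3: 625.32 m
S2–S4: 1215.31 m
S2–S5: 274.42 m
S2–S6: 1239.78 m
S2–S7: 1136.11 m
S3–S4: 1190.17 m
S3–S5: 733.69 m
S3–S6: 963.53 m
S3–S7: 1350.32 m
S4–S5: 985.44 m
S4–S6: 487.26 m
S4–S7: 475.18 m
S5–S6: 1093.54 m
S5–S7: 863.93 m
S6–S7: 930.70 m
Closest pair: S2–S5 at 274.42 m.

S2 and S5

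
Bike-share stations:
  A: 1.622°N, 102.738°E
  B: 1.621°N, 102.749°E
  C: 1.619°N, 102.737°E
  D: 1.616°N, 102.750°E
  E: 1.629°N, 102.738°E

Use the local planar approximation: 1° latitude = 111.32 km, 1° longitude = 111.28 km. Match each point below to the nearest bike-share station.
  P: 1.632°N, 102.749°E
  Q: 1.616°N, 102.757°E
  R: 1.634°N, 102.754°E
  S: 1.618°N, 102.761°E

P at 1.632°N, 102.749°E:
  A: 1.655 km
  B: 1.225 km
  C: 1.969 km
  D: 1.785 km
  E: 1.269 km
  → nearest: B (1.225 km)
Q at 1.616°N, 102.757°E:
  A: 2.217 km
  B: 1.050 km
  C: 2.251 km
  D: 0.779 km
  E: 2.562 km
  → nearest: D (0.779 km)
R at 1.634°N, 102.754°E:
  A: 2.226 km
  B: 1.550 km
  C: 2.523 km
  D: 2.053 km
  E: 1.865 km
  → nearest: B (1.550 km)
S at 1.618°N, 102.761°E:
  A: 2.598 km
  B: 1.376 km
  C: 2.673 km
  D: 1.244 km
  E: 2.837 km
  → nearest: D (1.244 km)

P→B; Q→D; R→B; S→D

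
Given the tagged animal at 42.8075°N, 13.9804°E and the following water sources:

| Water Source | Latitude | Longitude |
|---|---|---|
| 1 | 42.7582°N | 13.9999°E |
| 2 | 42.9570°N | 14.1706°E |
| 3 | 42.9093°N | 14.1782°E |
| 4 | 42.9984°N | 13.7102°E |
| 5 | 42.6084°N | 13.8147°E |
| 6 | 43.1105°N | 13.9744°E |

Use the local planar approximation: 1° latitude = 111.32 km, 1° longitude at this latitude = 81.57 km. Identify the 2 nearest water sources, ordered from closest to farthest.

1, 3

Distances from 42.8075°N, 13.9804°E:
1: √((-0.0493·111.32)² + (0.0195·81.57)²) = √(30.118978 + 2.530056) = 5.7139 km
2: √((0.1495·111.32)² + (0.1902·81.57)²) = √(276.967481 + 240.703248) = 22.7524 km
3: √((0.1018·111.32)² + (0.1978·81.57)²) = √(128.422746 + 260.323575) = 19.7167 km
4: √((0.1909·111.32)² + (-0.2702·81.57)²) = √(451.604491 + 485.771033) = 30.6166 km
5: √((-0.1991·111.32)² + (-0.1657·81.57)²) = √(491.234562 + 182.686284) = 25.9600 km
6: √((0.3030·111.32)² + (-0.0060·81.57)²) = √(1137.710202 + 0.239532) = 33.7335 km
Sorted: 1 (5.7139 km) < 3 (19.7167 km) < 2 (22.7524 km) < 5 (25.9600 km) < …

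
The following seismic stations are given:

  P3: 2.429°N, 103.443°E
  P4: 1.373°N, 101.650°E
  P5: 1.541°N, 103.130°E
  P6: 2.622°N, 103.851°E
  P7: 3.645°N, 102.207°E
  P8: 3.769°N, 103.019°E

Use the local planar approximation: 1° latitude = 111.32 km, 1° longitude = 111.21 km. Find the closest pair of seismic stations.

Pairwise distances:
P3–P6: 50.203 km
P7–P8: 91.351 km
P3–P5: 104.802 km
P5–P6: 144.604 km
P3–P8: 156.444 km
P6–P8: 157.685 km
P4–P5: 165.650 km
P3–P7: 192.919 km
P6–P7: 215.396 km
P3–P4: 231.472 km
P5–P8: 248.328 km
P5–P7: 255.723 km
P4–P7: 260.394 km
P4–P6: 281.506 km
P4–P8: 307.116 km
Closest pair: P3–P6 at 50.203 km.

P3 and P6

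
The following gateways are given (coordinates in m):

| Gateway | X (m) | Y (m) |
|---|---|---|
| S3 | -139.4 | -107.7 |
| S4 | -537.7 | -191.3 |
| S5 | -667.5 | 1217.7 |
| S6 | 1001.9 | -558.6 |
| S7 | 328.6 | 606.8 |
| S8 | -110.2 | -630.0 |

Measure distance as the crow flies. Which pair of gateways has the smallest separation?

S3 and S4

Pairwise distances:
S3–S4: 407.0 m
S3–S8: 523.1 m
S4–S8: 612.5 m
S3–S7: 854.1 m
S6–S8: 1114.4 m
S5–S7: 1168.5 m
S4–S7: 1177.9 m
S3–S6: 1227.1 m
S7–S8: 1312.3 m
S6–S7: 1345.9 m
S4–S5: 1415.0 m
S3–S5: 1426.7 m
S4–S6: 1582.8 m
S5–S8: 1929.9 m
S5–S6: 2437.7 m
Closest pair: S3–S4 at 407.0 m.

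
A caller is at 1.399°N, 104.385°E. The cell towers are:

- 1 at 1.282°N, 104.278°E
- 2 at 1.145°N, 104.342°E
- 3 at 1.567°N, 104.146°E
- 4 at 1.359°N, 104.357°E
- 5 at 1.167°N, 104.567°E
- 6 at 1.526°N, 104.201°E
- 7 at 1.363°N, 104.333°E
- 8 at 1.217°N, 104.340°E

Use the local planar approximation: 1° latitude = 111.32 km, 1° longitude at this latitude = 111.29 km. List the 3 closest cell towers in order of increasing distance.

Distances from 1.399°N, 104.385°E:
1: √((-0.117·111.32)² + (-0.107·111.29)²) = √(169.63604 + 141.80118) = 17.648 km
2: √((-0.254·111.32)² + (-0.043·111.29)²) = √(799.49146 + 22.90072) = 28.677 km
3: √((0.168·111.32)² + (-0.239·111.29)²) = √(349.75583 + 707.47009) = 32.515 km
4: √((-0.040·111.32)² + (-0.028·111.29)²) = √(19.82743 + 9.71020) = 5.435 km
5: √((-0.232·111.32)² + (0.182·111.29)²) = √(666.99467 + 410.25611) = 32.821 km
6: √((0.127·111.32)² + (-0.184·111.29)²) = √(199.87286 + 419.32227) = 24.884 km
7: √((-0.036·111.32)² + (-0.052·111.29)²) = √(16.06022 + 33.49029) = 7.039 km
8: √((-0.182·111.32)² + (-0.045·111.29)²) = √(410.47732 + 25.08056) = 20.870 km
Sorted: 4 (5.435 km) < 7 (7.039 km) < 1 (17.648 km) < 8 (20.870 km) < 6 (24.884 km) < …

4, 7, 1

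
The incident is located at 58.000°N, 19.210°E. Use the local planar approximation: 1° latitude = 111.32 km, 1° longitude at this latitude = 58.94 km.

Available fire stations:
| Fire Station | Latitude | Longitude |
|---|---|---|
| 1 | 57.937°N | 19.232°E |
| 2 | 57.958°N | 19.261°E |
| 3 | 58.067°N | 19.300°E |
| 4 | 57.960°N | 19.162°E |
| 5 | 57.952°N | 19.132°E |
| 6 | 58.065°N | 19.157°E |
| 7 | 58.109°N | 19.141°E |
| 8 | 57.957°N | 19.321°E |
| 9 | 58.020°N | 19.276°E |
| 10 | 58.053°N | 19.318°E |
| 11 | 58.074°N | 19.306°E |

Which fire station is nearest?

9

Distances from 58.000°N, 19.210°E:
1: √((-0.063·111.32)² + (0.022·58.94)²) = √(49.18441 + 1.68138) = 7.132 km
2: √((-0.042·111.32)² + (0.051·58.94)²) = √(21.85974 + 9.03568) = 5.558 km
3: √((0.067·111.32)² + (0.090·58.94)²) = √(55.62833 + 28.13878) = 9.152 km
4: √((-0.040·111.32)² + (-0.048·58.94)²) = √(19.82743 + 8.00392) = 5.276 km
5: √((-0.048·111.32)² + (-0.078·58.94)²) = √(28.55150 + 21.13535) = 7.049 km
6: √((0.065·111.32)² + (-0.053·58.94)²) = √(52.35680 + 9.75825) = 7.881 km
7: √((0.109·111.32)² + (-0.069·58.94)²) = √(147.23104 + 16.53935) = 12.797 km
8: √((-0.043·111.32)² + (0.111·58.94)²) = √(22.91307 + 42.80221) = 8.106 km
9: √((0.020·111.32)² + (0.066·58.94)²) = √(4.95686 + 15.13241) = 4.482 km
10: √((0.053·111.32)² + (0.108·58.94)²) = √(34.80953 + 40.51984) = 8.679 km
11: √((0.074·111.32)² + (0.096·58.94)²) = √(67.85937 + 32.01568) = 9.994 km
Minimum: 9 at 4.482 km.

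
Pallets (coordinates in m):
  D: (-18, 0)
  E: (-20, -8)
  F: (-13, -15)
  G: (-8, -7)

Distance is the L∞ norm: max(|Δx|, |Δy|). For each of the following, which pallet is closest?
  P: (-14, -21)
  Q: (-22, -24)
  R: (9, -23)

P at (-14, -21):
  D: max(|-4|, |21|) = 21 m
  E: max(|-6|, |13|) = 13 m
  F: max(|1|, |6|) = 6 m
  G: max(|6|, |14|) = 14 m
  → nearest: F (6 m)
Q at (-22, -24):
  D: max(|4|, |24|) = 24 m
  E: max(|2|, |16|) = 16 m
  F: max(|9|, |9|) = 9 m
  G: max(|14|, |17|) = 17 m
  → nearest: F (9 m)
R at (9, -23):
  D: max(|-27|, |23|) = 27 m
  E: max(|-29|, |15|) = 29 m
  F: max(|-22|, |8|) = 22 m
  G: max(|-17|, |16|) = 17 m
  → nearest: G (17 m)

P→F; Q→F; R→G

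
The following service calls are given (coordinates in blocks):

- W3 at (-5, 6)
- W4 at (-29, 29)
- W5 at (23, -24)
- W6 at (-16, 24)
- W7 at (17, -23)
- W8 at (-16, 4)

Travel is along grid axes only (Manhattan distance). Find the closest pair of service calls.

Pairwise distances:
W3–W4: 47 blocks
W3–W5: 58 blocks
W3–W6: 29 blocks
W3–W7: 51 blocks
W3–W8: 13 blocks
W4–W5: 105 blocks
W4–W6: 18 blocks
W4–W7: 98 blocks
W4–W8: 38 blocks
W5–W6: 87 blocks
W5–W7: 7 blocks
W5–W8: 67 blocks
W6–W7: 80 blocks
W6–W8: 20 blocks
W7–W8: 60 blocks
Closest pair: W5–W7 at 7 blocks.

W5 and W7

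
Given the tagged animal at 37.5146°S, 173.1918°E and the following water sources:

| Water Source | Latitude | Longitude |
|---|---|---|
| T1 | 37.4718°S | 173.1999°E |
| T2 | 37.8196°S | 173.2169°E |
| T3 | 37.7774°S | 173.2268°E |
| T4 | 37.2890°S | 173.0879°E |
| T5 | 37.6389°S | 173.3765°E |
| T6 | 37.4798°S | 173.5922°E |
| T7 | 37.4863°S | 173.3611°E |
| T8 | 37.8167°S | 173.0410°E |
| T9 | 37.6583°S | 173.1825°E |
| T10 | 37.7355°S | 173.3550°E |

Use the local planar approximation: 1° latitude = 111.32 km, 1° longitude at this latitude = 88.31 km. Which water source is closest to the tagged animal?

T1

Distances from 37.5146°S, 173.1918°E:
T1: √((0.0428·111.32)² + (0.0081·88.31)²) = √(22.700422 + 0.511670) = 4.8179 km
T2: √((-0.3050·111.32)² + (0.0251·88.31)²) = √(1152.779047 + 4.913231) = 34.0249 km
T3: √((-0.2628·111.32)² + (0.0350·88.31)²) = √(855.848940 + 9.553354) = 29.4177 km
T4: √((0.2256·111.32)² + (-0.1039·88.31)²) = √(630.702549 + 84.188130) = 26.7374 km
T5: √((-0.1243·111.32)² + (0.1847·88.31)²) = √(191.464672 + 266.044056) = 21.3895 km
T6: √((0.0348·111.32)² + (0.4004·88.31)²) = √(15.007380 + 1250.281794) = 35.5709 km
T7: √((0.0283·111.32)² + (0.1693·88.31)²) = √(9.924743 + 223.528902) = 15.2792 km
T8: √((-0.3021·111.32)² + (-0.1508·88.31)²) = √(1130.961565 + 177.346431) = 36.1705 km
T9: √((-0.1437·111.32)² + (-0.0093·88.31)²) = √(255.893899 + 0.674506) = 16.0178 km
T10: √((-0.2209·111.32)² + (0.1632·88.31)²) = √(604.697018 + 207.711278) = 28.5028 km
Minimum: T1 at 4.8179 km.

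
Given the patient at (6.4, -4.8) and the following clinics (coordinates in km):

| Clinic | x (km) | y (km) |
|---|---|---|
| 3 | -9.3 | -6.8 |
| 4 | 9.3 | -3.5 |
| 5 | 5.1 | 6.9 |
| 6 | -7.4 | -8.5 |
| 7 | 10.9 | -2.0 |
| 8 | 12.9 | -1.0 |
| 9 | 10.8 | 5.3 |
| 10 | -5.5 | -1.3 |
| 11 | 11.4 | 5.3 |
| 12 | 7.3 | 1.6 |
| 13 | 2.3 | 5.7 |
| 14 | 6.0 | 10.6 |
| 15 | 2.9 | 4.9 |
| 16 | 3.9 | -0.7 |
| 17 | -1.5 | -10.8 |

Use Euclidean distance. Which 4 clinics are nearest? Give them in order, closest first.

4, 16, 7, 12

Distances from (6.4, -4.8):
3: 15.827 km
4: 3.178 km
5: 11.772 km
6: 14.287 km
7: 5.300 km
8: 7.529 km
9: 11.017 km
10: 12.404 km
11: 11.270 km
12: 6.463 km
13: 11.272 km
14: 15.405 km
15: 10.312 km
16: 4.802 km
17: 9.920 km
Sorted: 4 (3.178 km) < 16 (4.802 km) < 7 (5.300 km) < 12 (6.463 km) < 8 (7.529 km) < 17 (9.920 km) < …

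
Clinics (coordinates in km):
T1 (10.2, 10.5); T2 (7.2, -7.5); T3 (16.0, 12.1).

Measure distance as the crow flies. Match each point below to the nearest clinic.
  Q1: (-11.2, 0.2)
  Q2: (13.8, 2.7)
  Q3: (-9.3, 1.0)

Q1→T2; Q2→T1; Q3→T2

Q1 at (-11.2, 0.2):
  T1: √((21.4)² + (10.3)²) = √(457.960 + 106.090) = 23.7 km
  T2: √((18.4)² + (-7.7)²) = √(338.560 + 59.290) = 19.9 km
  T3: √((27.2)² + (11.9)²) = √(739.840 + 141.610) = 29.7 km
  → nearest: T2 (19.9 km)
Q2 at (13.8, 2.7):
  T1: √((-3.6)² + (7.8)²) = √(12.960 + 60.840) = 8.6 km
  T2: √((-6.6)² + (-10.2)²) = √(43.560 + 104.040) = 12.1 km
  T3: √((2.2)² + (9.4)²) = √(4.840 + 88.360) = 9.7 km
  → nearest: T1 (8.6 km)
Q3 at (-9.3, 1.0):
  T1: √((19.5)² + (9.5)²) = √(380.250 + 90.250) = 21.7 km
  T2: √((16.5)² + (-8.5)²) = √(272.250 + 72.250) = 18.6 km
  T3: √((25.3)² + (11.1)²) = √(640.090 + 123.210) = 27.6 km
  → nearest: T2 (18.6 km)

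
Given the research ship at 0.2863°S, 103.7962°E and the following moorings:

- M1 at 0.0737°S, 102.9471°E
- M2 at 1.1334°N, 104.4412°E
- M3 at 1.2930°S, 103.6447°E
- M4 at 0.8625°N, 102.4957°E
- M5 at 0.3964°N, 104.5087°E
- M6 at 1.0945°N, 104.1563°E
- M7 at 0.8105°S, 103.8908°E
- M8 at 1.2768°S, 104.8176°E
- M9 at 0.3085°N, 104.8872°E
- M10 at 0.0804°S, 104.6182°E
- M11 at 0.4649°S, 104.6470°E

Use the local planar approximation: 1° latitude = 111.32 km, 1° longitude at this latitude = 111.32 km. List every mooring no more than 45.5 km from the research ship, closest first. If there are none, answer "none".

none

Distances from 0.2863°S, 103.7962°E:
M1: √((0.2126·111.32)² + (-0.8491·111.32)²) = √(560.109470 + 8934.372944) = 97.4396 km
M2: √((1.4197·111.32)² + (0.6450·111.32)²) = √(24976.958945 + 5155.441042) = 173.5869 km
M3: √((-1.0067·111.32)² + (-0.1515·111.32)²) = √(12558.753391 + 284.427550) = 113.3278 km
M4: √((1.1488·111.32)² + (-1.3005·111.32)²) = √(16354.423856 + 20958.833539) = 193.1664 km
M5: √((0.6827·111.32)² + (0.7125·111.32)²) = √(5775.720931 + 6290.948540) = 109.8484 km
M6: √((1.3808·111.32)² + (0.3601·111.32)²) = √(23626.965768 + 1606.914013) = 158.8518 km
M7: √((-0.5242·111.32)² + (0.0946·111.32)²) = √(3405.182780 + 110.899265) = 59.2966 km
M8: √((-0.9905·111.32)² + (1.0214·111.32)²) = √(12157.810085 + 12928.201200) = 158.3856 km
M9: √((0.5948·111.32)² + (1.0910·111.32)²) = √(4384.179379 + 14750.131648) = 138.3268 km
M10: √((0.2059·111.32)² + (0.8220·111.32)²) = √(525.362523 + 8373.172345) = 94.3320 km
M11: √((-0.1786·111.32)² + (0.8508·111.32)²) = √(395.284063 + 8970.184129) = 96.7753 km
Threshold 45.5 km: none within range.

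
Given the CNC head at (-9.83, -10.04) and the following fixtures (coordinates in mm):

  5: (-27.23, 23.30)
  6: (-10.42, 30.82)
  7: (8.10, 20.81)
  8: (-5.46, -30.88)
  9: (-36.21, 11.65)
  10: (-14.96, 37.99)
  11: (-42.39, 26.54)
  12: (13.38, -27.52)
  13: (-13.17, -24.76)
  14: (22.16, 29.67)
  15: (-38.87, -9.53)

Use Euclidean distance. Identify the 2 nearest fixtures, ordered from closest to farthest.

Distances from (-9.83, -10.04):
5: √((-17.40)² + (33.34)²) = √(302.7600 + 1111.5556) = 37.61 mm
6: √((-0.59)² + (40.86)²) = √(0.3481 + 1669.5396) = 40.86 mm
7: √((17.93)² + (30.85)²) = √(321.4849 + 951.7225) = 35.68 mm
8: √((4.37)² + (-20.84)²) = √(19.0969 + 434.3056) = 21.29 mm
9: √((-26.38)² + (21.69)²) = √(695.9044 + 470.4561) = 34.15 mm
10: √((-5.13)² + (48.03)²) = √(26.3169 + 2306.8809) = 48.30 mm
11: √((-32.56)² + (36.58)²) = √(1060.1536 + 1338.0964) = 48.97 mm
12: √((23.21)² + (-17.48)²) = √(538.7041 + 305.5504) = 29.06 mm
13: √((-3.34)² + (-14.72)²) = √(11.1556 + 216.6784) = 15.09 mm
14: √((31.99)² + (39.71)²) = √(1023.3601 + 1576.8841) = 50.99 mm
15: √((-29.04)² + (0.51)²) = √(843.3216 + 0.2601) = 29.04 mm
Sorted: 13 (15.09 mm) < 8 (21.29 mm) < 15 (29.04 mm) < 12 (29.06 mm) < …

13, 8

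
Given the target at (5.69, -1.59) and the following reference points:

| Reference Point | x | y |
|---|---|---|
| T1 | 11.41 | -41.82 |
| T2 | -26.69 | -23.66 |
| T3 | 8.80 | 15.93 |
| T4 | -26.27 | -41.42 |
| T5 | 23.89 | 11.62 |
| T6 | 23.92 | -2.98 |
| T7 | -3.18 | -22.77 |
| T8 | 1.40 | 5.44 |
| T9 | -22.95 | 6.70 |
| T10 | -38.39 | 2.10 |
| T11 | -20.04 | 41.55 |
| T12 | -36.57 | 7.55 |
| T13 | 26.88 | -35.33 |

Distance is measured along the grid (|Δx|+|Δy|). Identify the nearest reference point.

T8

Distances from (5.69, -1.59):
T1: |5.72| + |-40.23| = 5.72 + 40.23 = 45.95
T2: |-32.38| + |-22.07| = 32.38 + 22.07 = 54.45
T3: |3.11| + |17.52| = 3.11 + 17.52 = 20.63
T4: |-31.96| + |-39.83| = 31.96 + 39.83 = 71.79
T5: |18.20| + |13.21| = 18.20 + 13.21 = 31.41
T6: |18.23| + |-1.39| = 18.23 + 1.39 = 19.62
T7: |-8.87| + |-21.18| = 8.87 + 21.18 = 30.05
T8: |-4.29| + |7.03| = 4.29 + 7.03 = 11.32
T9: |-28.64| + |8.29| = 28.64 + 8.29 = 36.93
T10: |-44.08| + |3.69| = 44.08 + 3.69 = 47.77
T11: |-25.73| + |43.14| = 25.73 + 43.14 = 68.87
T12: |-42.26| + |9.14| = 42.26 + 9.14 = 51.40
T13: |21.19| + |-33.74| = 21.19 + 33.74 = 54.93
Minimum: T8 at 11.32.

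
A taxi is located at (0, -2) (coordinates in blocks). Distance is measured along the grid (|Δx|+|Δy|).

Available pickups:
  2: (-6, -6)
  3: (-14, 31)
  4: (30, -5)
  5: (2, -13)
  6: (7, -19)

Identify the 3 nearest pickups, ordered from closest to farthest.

2, 5, 6

Distances from (0, -2):
2: |-6| + |-4| = 6 + 4 = 10 blocks
3: |-14| + |33| = 14 + 33 = 47 blocks
4: |30| + |-3| = 30 + 3 = 33 blocks
5: |2| + |-11| = 2 + 11 = 13 blocks
6: |7| + |-17| = 7 + 17 = 24 blocks
Sorted: 2 (10 blocks) < 5 (13 blocks) < 6 (24 blocks) < 4 (33 blocks) < 3 (47 blocks)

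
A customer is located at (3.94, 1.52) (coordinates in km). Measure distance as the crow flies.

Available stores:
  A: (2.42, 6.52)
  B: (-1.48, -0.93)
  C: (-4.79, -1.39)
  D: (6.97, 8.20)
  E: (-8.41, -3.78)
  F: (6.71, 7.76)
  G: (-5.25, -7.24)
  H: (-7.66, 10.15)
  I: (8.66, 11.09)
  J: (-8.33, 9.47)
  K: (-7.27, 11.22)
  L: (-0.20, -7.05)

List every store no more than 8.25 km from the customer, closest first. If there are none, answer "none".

A, B, F, D

Distances from (3.94, 1.52):
A: √((-1.52)² + (5.00)²) = √(2.3104 + 25.0000) = 5.23 km
B: √((-5.42)² + (-2.45)²) = √(29.3764 + 6.0025) = 5.95 km
C: √((-8.73)² + (-2.91)²) = √(76.2129 + 8.4681) = 9.20 km
D: √((3.03)² + (6.68)²) = √(9.1809 + 44.6224) = 7.34 km
E: √((-12.35)² + (-5.30)²) = √(152.5225 + 28.0900) = 13.44 km
F: √((2.77)² + (6.24)²) = √(7.6729 + 38.9376) = 6.83 km
G: √((-9.19)² + (-8.76)²) = √(84.4561 + 76.7376) = 12.70 km
H: √((-11.60)² + (8.63)²) = √(134.5600 + 74.4769) = 14.46 km
I: √((4.72)² + (9.57)²) = √(22.2784 + 91.5849) = 10.67 km
J: √((-12.27)² + (7.95)²) = √(150.5529 + 63.2025) = 14.62 km
K: √((-11.21)² + (9.70)²) = √(125.6641 + 94.0900) = 14.82 km
L: √((-4.14)² + (-8.57)²) = √(17.1396 + 73.4449) = 9.52 km
Threshold 8.25 km: A (5.23 km), B (5.95 km), F (6.83 km), D (7.34 km) are within range.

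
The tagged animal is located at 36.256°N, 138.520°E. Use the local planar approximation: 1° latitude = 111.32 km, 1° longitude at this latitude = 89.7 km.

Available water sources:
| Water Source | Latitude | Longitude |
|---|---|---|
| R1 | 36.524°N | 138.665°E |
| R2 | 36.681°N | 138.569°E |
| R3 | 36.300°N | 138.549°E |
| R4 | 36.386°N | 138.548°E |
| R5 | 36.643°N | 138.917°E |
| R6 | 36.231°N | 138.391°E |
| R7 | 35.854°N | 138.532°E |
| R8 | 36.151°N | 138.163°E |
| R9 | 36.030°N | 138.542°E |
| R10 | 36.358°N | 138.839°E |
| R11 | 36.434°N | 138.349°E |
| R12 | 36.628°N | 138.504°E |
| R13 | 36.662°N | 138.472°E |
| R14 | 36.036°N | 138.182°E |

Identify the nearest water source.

R3

Distances from 36.256°N, 138.520°E:
R1: √((0.268·111.32)² + (0.145·89.7)²) = √(890.05324 + 169.16904) = 32.546 km
R2: √((0.425·111.32)² + (0.049·89.7)²) = √(2238.33072 + 19.31866) = 47.515 km
R3: √((0.044·111.32)² + (0.029·89.7)²) = √(23.99119 + 6.76676) = 5.546 km
R4: √((0.130·111.32)² + (0.028·89.7)²) = √(209.42721 + 6.30813) = 14.688 km
R5: √((0.387·111.32)² + (0.397·89.7)²) = √(1855.95878 + 1268.13620) = 55.894 km
R6: √((-0.025·111.32)² + (-0.129·89.7)²) = √(7.74509 + 133.89498) = 11.901 km
R7: √((-0.402·111.32)² + (0.012·89.7)²) = √(2002.61978 + 1.15864) = 44.764 km
R8: √((-0.105·111.32)² + (-0.357·89.7)²) = √(136.62337 + 1025.46612) = 34.089 km
R9: √((-0.226·111.32)² + (0.022·89.7)²) = √(632.94107 + 3.89431) = 25.236 km
R10: √((0.102·111.32)² + (0.319·89.7)²) = √(128.92785 + 818.77816) = 30.785 km
R11: √((0.178·111.32)² + (-0.171·89.7)²) = √(392.63264 + 235.27572) = 25.058 km
R12: √((0.372·111.32)² + (-0.016·89.7)²) = √(1714.87423 + 2.05980) = 41.436 km
R13: √((0.406·111.32)² + (-0.048·89.7)²) = √(2042.67118 + 18.53819) = 45.401 km
R14: √((-0.220·111.32)² + (-0.338·89.7)²) = √(599.77969 + 919.21751) = 38.974 km
Minimum: R3 at 5.546 km.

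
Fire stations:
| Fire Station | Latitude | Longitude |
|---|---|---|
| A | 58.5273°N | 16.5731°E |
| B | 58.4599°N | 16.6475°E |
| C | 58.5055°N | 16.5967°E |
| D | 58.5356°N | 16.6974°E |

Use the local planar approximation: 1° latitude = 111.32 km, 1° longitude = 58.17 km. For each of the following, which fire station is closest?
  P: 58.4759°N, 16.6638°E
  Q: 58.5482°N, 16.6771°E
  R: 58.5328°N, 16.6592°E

P→B; Q→D; R→D

P at 58.4759°N, 16.6638°E:
  A: √((0.0514·111.32)² + (-0.0907·58.17)²) = √(32.739545 + 27.836376) = 7.7831 km
  B: √((-0.0160·111.32)² + (-0.0163·58.17)²) = √(3.172388 + 0.899028) = 2.0178 km
  C: √((0.0296·111.32)² + (-0.0671·58.17)²) = √(10.857499 + 15.235025) = 5.1081 km
  D: √((0.0597·111.32)² + (0.0336·58.17)²) = √(44.166711 + 3.820117) = 6.9273 km
  → nearest: B (2.0178 km)
Q at 58.5482°N, 16.6771°E:
  A: √((-0.0209·111.32)² + (-0.1040·58.17)²) = √(5.413012 + 36.598628) = 6.4816 km
  B: √((-0.0883·111.32)² + (-0.0296·58.17)²) = √(96.620171 + 2.964705) = 9.9792 km
  C: √((-0.0427·111.32)² + (-0.0804·58.17)²) = √(22.594469 + 21.873094) = 6.6684 km
  D: √((-0.0126·111.32)² + (0.0203·58.17)²) = √(1.967377 + 1.394409) = 1.8335 km
  → nearest: D (1.8335 km)
R at 58.5328°N, 16.6592°E:
  A: √((-0.0055·111.32)² + (-0.0861·58.17)²) = √(0.374862 + 25.084441) = 5.0457 km
  B: √((-0.0729·111.32)² + (-0.0117·58.17)²) = √(65.856925 + 0.463201) = 8.1437 km
  C: √((-0.0273·111.32)² + (-0.0625·58.17)²) = √(9.235740 + 13.217769) = 4.7385 km
  D: √((0.0028·111.32)² + (0.0382·58.17)²) = √(0.097154 + 4.937702) = 2.2438 km
  → nearest: D (2.2438 km)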